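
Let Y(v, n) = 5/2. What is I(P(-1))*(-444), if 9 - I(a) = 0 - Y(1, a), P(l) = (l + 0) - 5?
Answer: -5106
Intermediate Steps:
P(l) = -5 + l (P(l) = l - 5 = -5 + l)
Y(v, n) = 5/2 (Y(v, n) = 5*(1/2) = 5/2)
I(a) = 23/2 (I(a) = 9 - (0 - 1*5/2) = 9 - (0 - 5/2) = 9 - 1*(-5/2) = 9 + 5/2 = 23/2)
I(P(-1))*(-444) = (23/2)*(-444) = -5106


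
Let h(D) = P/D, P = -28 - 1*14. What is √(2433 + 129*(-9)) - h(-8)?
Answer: -21/4 + 2*√318 ≈ 30.415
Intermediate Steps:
P = -42 (P = -28 - 14 = -42)
h(D) = -42/D
√(2433 + 129*(-9)) - h(-8) = √(2433 + 129*(-9)) - (-42)/(-8) = √(2433 - 1161) - (-42)*(-1)/8 = √1272 - 1*21/4 = 2*√318 - 21/4 = -21/4 + 2*√318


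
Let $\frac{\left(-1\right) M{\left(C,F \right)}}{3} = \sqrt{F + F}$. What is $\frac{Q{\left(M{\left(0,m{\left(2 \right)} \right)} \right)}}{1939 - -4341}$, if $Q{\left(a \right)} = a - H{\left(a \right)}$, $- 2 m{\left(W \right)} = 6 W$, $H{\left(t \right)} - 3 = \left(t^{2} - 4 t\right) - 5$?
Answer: $\frac{11}{628} - \frac{3 i \sqrt{3}}{628} \approx 0.017516 - 0.0082741 i$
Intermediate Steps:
$H{\left(t \right)} = -2 + t^{2} - 4 t$ ($H{\left(t \right)} = 3 - \left(5 - t^{2} + 4 t\right) = -2 + t^{2} - 4 t$)
$m{\left(W \right)} = - 3 W$ ($m{\left(W \right)} = - \frac{6 W}{2} = - 3 W$)
$M{\left(C,F \right)} = - 3 \sqrt{2} \sqrt{F}$ ($M{\left(C,F \right)} = - 3 \sqrt{F + F} = - 3 \sqrt{2 F} = - 3 \sqrt{2} \sqrt{F}$)
$Q{\left(a \right)} = 2 - a^{2} + 5 a$ ($Q{\left(a \right)} = a - \left(-2 + a^{2} - 4 a\right) = a + \left(2 - a^{2} + 4 a\right) = 2 - a^{2} + 5 a$)
$\frac{Q{\left(M{\left(0,m{\left(2 \right)} \right)} \right)}}{1939 - -4341} = \frac{2 - \left(- 3 \sqrt{2} \sqrt{\left(-3\right) 2}\right)^{2} + 5 \left(- 3 \sqrt{2} \sqrt{\left(-3\right) 2}\right)}{1939 - -4341} = \frac{2 - \left(- 3 \sqrt{2} \sqrt{-6}\right)^{2} + 5 \left(- 3 \sqrt{2} \sqrt{-6}\right)}{1939 + 4341} = \frac{2 - \left(- 3 \sqrt{2} i \sqrt{6}\right)^{2} + 5 \left(- 3 \sqrt{2} i \sqrt{6}\right)}{6280} = \left(2 - \left(- 6 i \sqrt{3}\right)^{2} + 5 \left(- 6 i \sqrt{3}\right)\right) \frac{1}{6280} = \left(2 - -108 - 30 i \sqrt{3}\right) \frac{1}{6280} = \left(2 + 108 - 30 i \sqrt{3}\right) \frac{1}{6280} = \left(110 - 30 i \sqrt{3}\right) \frac{1}{6280} = \frac{11}{628} - \frac{3 i \sqrt{3}}{628}$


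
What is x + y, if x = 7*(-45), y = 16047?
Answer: 15732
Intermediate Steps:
x = -315
x + y = -315 + 16047 = 15732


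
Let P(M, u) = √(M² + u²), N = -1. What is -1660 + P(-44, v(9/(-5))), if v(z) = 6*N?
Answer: -1660 + 2*√493 ≈ -1615.6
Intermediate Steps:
v(z) = -6 (v(z) = 6*(-1) = -6)
-1660 + P(-44, v(9/(-5))) = -1660 + √((-44)² + (-6)²) = -1660 + √(1936 + 36) = -1660 + √1972 = -1660 + 2*√493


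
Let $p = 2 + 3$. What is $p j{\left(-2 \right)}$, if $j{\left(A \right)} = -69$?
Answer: $-345$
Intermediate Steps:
$p = 5$
$p j{\left(-2 \right)} = 5 \left(-69\right) = -345$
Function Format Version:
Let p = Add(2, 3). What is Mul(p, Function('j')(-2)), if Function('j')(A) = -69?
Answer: -345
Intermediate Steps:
p = 5
Mul(p, Function('j')(-2)) = Mul(5, -69) = -345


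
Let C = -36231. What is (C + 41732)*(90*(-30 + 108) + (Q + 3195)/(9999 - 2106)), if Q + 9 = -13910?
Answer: 304745146136/7893 ≈ 3.8610e+7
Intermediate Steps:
Q = -13919 (Q = -9 - 13910 = -13919)
(C + 41732)*(90*(-30 + 108) + (Q + 3195)/(9999 - 2106)) = (-36231 + 41732)*(90*(-30 + 108) + (-13919 + 3195)/(9999 - 2106)) = 5501*(90*78 - 10724/7893) = 5501*(7020 - 10724*1/7893) = 5501*(7020 - 10724/7893) = 5501*(55398136/7893) = 304745146136/7893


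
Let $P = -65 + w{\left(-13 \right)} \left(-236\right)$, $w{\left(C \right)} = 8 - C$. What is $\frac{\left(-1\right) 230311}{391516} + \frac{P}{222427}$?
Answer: $- \frac{53193186633}{87083729332} \approx -0.61083$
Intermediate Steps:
$P = -5021$ ($P = -65 + \left(8 - -13\right) \left(-236\right) = -65 + \left(8 + 13\right) \left(-236\right) = -65 + 21 \left(-236\right) = -65 - 4956 = -5021$)
$\frac{\left(-1\right) 230311}{391516} + \frac{P}{222427} = \frac{\left(-1\right) 230311}{391516} - \frac{5021}{222427} = \left(-230311\right) \frac{1}{391516} - \frac{5021}{222427} = - \frac{230311}{391516} - \frac{5021}{222427} = - \frac{53193186633}{87083729332}$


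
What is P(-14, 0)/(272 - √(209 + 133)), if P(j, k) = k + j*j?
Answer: 26656/36821 + 294*√38/36821 ≈ 0.77316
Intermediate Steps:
P(j, k) = k + j²
P(-14, 0)/(272 - √(209 + 133)) = (0 + (-14)²)/(272 - √(209 + 133)) = (0 + 196)/(272 - √342) = 196/(272 - 3*√38)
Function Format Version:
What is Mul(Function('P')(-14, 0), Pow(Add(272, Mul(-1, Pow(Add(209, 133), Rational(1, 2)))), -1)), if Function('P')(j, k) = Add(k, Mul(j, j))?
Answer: Add(Rational(26656, 36821), Mul(Rational(294, 36821), Pow(38, Rational(1, 2)))) ≈ 0.77316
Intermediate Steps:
Function('P')(j, k) = Add(k, Pow(j, 2))
Mul(Function('P')(-14, 0), Pow(Add(272, Mul(-1, Pow(Add(209, 133), Rational(1, 2)))), -1)) = Mul(Add(0, Pow(-14, 2)), Pow(Add(272, Mul(-1, Pow(Add(209, 133), Rational(1, 2)))), -1)) = Mul(Add(0, 196), Pow(Add(272, Mul(-1, Pow(342, Rational(1, 2)))), -1)) = Mul(196, Pow(Add(272, Mul(-1, Mul(3, Pow(38, Rational(1, 2))))), -1)) = Mul(196, Pow(Add(272, Mul(-3, Pow(38, Rational(1, 2)))), -1))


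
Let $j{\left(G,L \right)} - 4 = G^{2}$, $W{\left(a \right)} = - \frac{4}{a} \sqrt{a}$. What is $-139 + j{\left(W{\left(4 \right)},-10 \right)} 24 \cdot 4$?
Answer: $629$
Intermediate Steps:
$W{\left(a \right)} = - \frac{4}{\sqrt{a}}$
$j{\left(G,L \right)} = 4 + G^{2}$
$-139 + j{\left(W{\left(4 \right)},-10 \right)} 24 \cdot 4 = -139 + \left(4 + \left(- \frac{4}{2}\right)^{2}\right) 24 \cdot 4 = -139 + \left(4 + \left(\left(-4\right) \frac{1}{2}\right)^{2}\right) 96 = -139 + \left(4 + \left(-2\right)^{2}\right) 96 = -139 + \left(4 + 4\right) 96 = -139 + 8 \cdot 96 = -139 + 768 = 629$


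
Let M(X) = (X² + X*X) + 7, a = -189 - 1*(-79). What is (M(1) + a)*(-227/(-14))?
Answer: -22927/14 ≈ -1637.6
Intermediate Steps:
a = -110 (a = -189 + 79 = -110)
M(X) = 7 + 2*X² (M(X) = (X² + X²) + 7 = 2*X² + 7 = 7 + 2*X²)
(M(1) + a)*(-227/(-14)) = ((7 + 2*1²) - 110)*(-227/(-14)) = ((7 + 2*1) - 110)*(-227*(-1/14)) = ((7 + 2) - 110)*(227/14) = (9 - 110)*(227/14) = -101*227/14 = -22927/14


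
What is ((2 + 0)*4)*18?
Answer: 144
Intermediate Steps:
((2 + 0)*4)*18 = (2*4)*18 = 8*18 = 144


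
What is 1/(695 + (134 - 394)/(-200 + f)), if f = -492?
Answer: 173/120300 ≈ 0.0014381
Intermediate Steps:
1/(695 + (134 - 394)/(-200 + f)) = 1/(695 + (134 - 394)/(-200 - 492)) = 1/(695 - 260/(-692)) = 1/(695 - 260*(-1/692)) = 1/(695 + 65/173) = 1/(120300/173) = 173/120300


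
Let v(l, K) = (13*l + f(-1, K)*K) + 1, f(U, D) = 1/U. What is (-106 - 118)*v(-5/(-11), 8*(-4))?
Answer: -95872/11 ≈ -8715.6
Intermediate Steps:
v(l, K) = 1 - K + 13*l (v(l, K) = (13*l + K/(-1)) + 1 = (13*l - K) + 1 = (-K + 13*l) + 1 = 1 - K + 13*l)
(-106 - 118)*v(-5/(-11), 8*(-4)) = (-106 - 118)*(1 - 8*(-4) + 13*(-5/(-11))) = -224*(1 - 1*(-32) + 13*(-5*(-1/11))) = -224*(1 + 32 + 13*(5/11)) = -224*(1 + 32 + 65/11) = -224*428/11 = -95872/11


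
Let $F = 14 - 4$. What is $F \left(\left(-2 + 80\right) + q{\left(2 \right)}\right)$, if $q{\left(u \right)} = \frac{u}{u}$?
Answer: $790$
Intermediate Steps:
$F = 10$ ($F = 14 - 4 = 10$)
$q{\left(u \right)} = 1$
$F \left(\left(-2 + 80\right) + q{\left(2 \right)}\right) = 10 \left(\left(-2 + 80\right) + 1\right) = 10 \left(78 + 1\right) = 10 \cdot 79 = 790$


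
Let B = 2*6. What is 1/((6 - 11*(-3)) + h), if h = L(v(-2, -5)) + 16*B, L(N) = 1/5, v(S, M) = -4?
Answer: 5/1156 ≈ 0.0043253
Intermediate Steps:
L(N) = ⅕
B = 12
h = 961/5 (h = ⅕ + 16*12 = ⅕ + 192 = 961/5 ≈ 192.20)
1/((6 - 11*(-3)) + h) = 1/((6 - 11*(-3)) + 961/5) = 1/((6 + 33) + 961/5) = 1/(39 + 961/5) = 1/(1156/5) = 5/1156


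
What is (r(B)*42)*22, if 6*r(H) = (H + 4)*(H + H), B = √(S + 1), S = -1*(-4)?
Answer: 1540 + 1232*√5 ≈ 4294.8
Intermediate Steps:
S = 4
B = √5 (B = √(4 + 1) = √5 ≈ 2.2361)
r(H) = H*(4 + H)/3 (r(H) = ((H + 4)*(H + H))/6 = ((4 + H)*(2*H))/6 = (2*H*(4 + H))/6 = H*(4 + H)/3)
(r(B)*42)*22 = ((√5*(4 + √5)/3)*42)*22 = (14*√5*(4 + √5))*22 = 308*√5*(4 + √5)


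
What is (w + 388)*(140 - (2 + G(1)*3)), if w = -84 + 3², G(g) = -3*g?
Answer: 46011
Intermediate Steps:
w = -75 (w = -84 + 9 = -75)
(w + 388)*(140 - (2 + G(1)*3)) = (-75 + 388)*(140 - (2 - 3*1*3)) = 313*(140 - (2 - 3*3)) = 313*(140 - (2 - 9)) = 313*(140 - 1*(-7)) = 313*(140 + 7) = 313*147 = 46011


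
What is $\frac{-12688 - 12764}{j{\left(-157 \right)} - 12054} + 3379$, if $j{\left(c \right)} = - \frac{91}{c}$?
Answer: $\frac{914053091}{270341} \approx 3381.1$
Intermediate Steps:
$\frac{-12688 - 12764}{j{\left(-157 \right)} - 12054} + 3379 = \frac{-12688 - 12764}{- \frac{91}{-157} - 12054} + 3379 = - \frac{25452}{\left(-91\right) \left(- \frac{1}{157}\right) - 12054} + 3379 = - \frac{25452}{\frac{91}{157} - 12054} + 3379 = - \frac{25452}{- \frac{1892387}{157}} + 3379 = \left(-25452\right) \left(- \frac{157}{1892387}\right) + 3379 = \frac{570852}{270341} + 3379 = \frac{914053091}{270341}$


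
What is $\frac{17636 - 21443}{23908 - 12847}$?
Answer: $- \frac{423}{1229} \approx -0.34418$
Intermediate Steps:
$\frac{17636 - 21443}{23908 - 12847} = - \frac{3807}{23908 - 12847} = - \frac{3807}{11061} = \left(-3807\right) \frac{1}{11061} = - \frac{423}{1229}$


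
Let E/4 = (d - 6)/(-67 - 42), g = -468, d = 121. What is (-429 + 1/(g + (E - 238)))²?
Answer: 1102951590811225/5992927396 ≈ 1.8404e+5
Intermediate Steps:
E = -460/109 (E = 4*((121 - 6)/(-67 - 42)) = 4*(115/(-109)) = 4*(115*(-1/109)) = 4*(-115/109) = -460/109 ≈ -4.2202)
(-429 + 1/(g + (E - 238)))² = (-429 + 1/(-468 + (-460/109 - 238)))² = (-429 + 1/(-468 - 26402/109))² = (-429 + 1/(-77414/109))² = (-429 - 109/77414)² = (-33210715/77414)² = 1102951590811225/5992927396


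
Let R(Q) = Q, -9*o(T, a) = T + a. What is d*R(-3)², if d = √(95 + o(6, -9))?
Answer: 3*√858 ≈ 87.875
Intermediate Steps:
o(T, a) = -T/9 - a/9 (o(T, a) = -(T + a)/9 = -T/9 - a/9)
d = √858/3 (d = √(95 + (-⅑*6 - ⅑*(-9))) = √(95 + (-⅔ + 1)) = √(95 + ⅓) = √(286/3) = √858/3 ≈ 9.7639)
d*R(-3)² = (√858/3)*(-3)² = (√858/3)*9 = 3*√858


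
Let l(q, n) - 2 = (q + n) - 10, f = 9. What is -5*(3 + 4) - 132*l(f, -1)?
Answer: -35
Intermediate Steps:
l(q, n) = -8 + n + q (l(q, n) = 2 + ((q + n) - 10) = 2 + ((n + q) - 10) = 2 + (-10 + n + q) = -8 + n + q)
-5*(3 + 4) - 132*l(f, -1) = -5*(3 + 4) - 132*(-8 - 1 + 9) = -5*7 - 132*0 = -35 + 0 = -35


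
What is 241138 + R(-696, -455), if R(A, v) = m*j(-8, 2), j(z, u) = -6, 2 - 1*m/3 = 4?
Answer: 241174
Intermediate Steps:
m = -6 (m = 6 - 3*4 = 6 - 12 = -6)
R(A, v) = 36 (R(A, v) = -6*(-6) = 36)
241138 + R(-696, -455) = 241138 + 36 = 241174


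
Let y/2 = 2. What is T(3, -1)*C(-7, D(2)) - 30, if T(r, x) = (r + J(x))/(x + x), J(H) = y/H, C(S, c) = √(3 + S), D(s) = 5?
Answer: -30 + I ≈ -30.0 + 1.0*I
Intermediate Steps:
y = 4 (y = 2*2 = 4)
J(H) = 4/H
T(r, x) = (r + 4/x)/(2*x) (T(r, x) = (r + 4/x)/(x + x) = (r + 4/x)/((2*x)) = (r + 4/x)*(1/(2*x)) = (r + 4/x)/(2*x))
T(3, -1)*C(-7, D(2)) - 30 = ((½)*(4 + 3*(-1))/(-1)²)*√(3 - 7) - 30 = ((½)*1*(4 - 3))*√(-4) - 30 = ((½)*1*1)*(2*I) - 30 = (2*I)/2 - 30 = I - 30 = -30 + I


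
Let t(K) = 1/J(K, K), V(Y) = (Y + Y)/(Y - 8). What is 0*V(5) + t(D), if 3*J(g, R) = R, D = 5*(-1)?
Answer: -⅗ ≈ -0.60000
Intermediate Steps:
D = -5
V(Y) = 2*Y/(-8 + Y) (V(Y) = (2*Y)/(-8 + Y) = 2*Y/(-8 + Y))
J(g, R) = R/3
t(K) = 3/K (t(K) = 1/(K/3) = 3/K)
0*V(5) + t(D) = 0*(2*5/(-8 + 5)) + 3/(-5) = 0*(2*5/(-3)) + 3*(-⅕) = 0*(2*5*(-⅓)) - ⅗ = 0*(-10/3) - ⅗ = 0 - ⅗ = -⅗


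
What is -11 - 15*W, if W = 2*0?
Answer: -11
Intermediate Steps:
W = 0
-11 - 15*W = -11 - 15*0 = -11 + 0 = -11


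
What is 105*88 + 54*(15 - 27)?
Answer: 8592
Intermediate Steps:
105*88 + 54*(15 - 27) = 9240 + 54*(-12) = 9240 - 648 = 8592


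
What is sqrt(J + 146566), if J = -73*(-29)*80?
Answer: sqrt(315926) ≈ 562.07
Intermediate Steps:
J = 169360 (J = 2117*80 = 169360)
sqrt(J + 146566) = sqrt(169360 + 146566) = sqrt(315926)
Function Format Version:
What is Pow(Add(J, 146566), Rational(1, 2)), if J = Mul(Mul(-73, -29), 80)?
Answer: Pow(315926, Rational(1, 2)) ≈ 562.07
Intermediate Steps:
J = 169360 (J = Mul(2117, 80) = 169360)
Pow(Add(J, 146566), Rational(1, 2)) = Pow(Add(169360, 146566), Rational(1, 2)) = Pow(315926, Rational(1, 2))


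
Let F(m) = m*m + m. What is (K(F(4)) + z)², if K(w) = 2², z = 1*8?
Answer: 144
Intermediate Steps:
z = 8
F(m) = m + m² (F(m) = m² + m = m + m²)
K(w) = 4
(K(F(4)) + z)² = (4 + 8)² = 12² = 144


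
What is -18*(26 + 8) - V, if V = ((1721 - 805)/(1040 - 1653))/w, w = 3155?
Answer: -1183616264/1934015 ≈ -612.00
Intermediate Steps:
V = -916/1934015 (V = ((1721 - 805)/(1040 - 1653))/3155 = (916/(-613))*(1/3155) = (916*(-1/613))*(1/3155) = -916/613*1/3155 = -916/1934015 ≈ -0.00047363)
-18*(26 + 8) - V = -18*(26 + 8) - 1*(-916/1934015) = -18*34 + 916/1934015 = -612 + 916/1934015 = -1183616264/1934015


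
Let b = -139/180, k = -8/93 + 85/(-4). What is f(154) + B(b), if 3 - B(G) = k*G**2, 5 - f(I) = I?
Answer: -1606358023/12052800 ≈ -133.28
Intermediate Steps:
k = -7937/372 (k = -8*1/93 + 85*(-1/4) = -8/93 - 85/4 = -7937/372 ≈ -21.336)
b = -139/180 (b = -139*1/180 = -139/180 ≈ -0.77222)
f(I) = 5 - I
B(G) = 3 + 7937*G**2/372 (B(G) = 3 - (-7937)*G**2/372 = 3 + 7937*G**2/372)
f(154) + B(b) = (5 - 1*154) + (3 + 7937*(-139/180)**2/372) = (5 - 154) + (3 + (7937/372)*(19321/32400)) = -149 + (3 + 153350777/12052800) = -149 + 189509177/12052800 = -1606358023/12052800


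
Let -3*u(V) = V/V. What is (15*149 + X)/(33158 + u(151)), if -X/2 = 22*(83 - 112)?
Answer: 10533/99473 ≈ 0.10589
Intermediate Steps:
u(V) = -⅓ (u(V) = -V/(3*V) = -⅓*1 = -⅓)
X = 1276 (X = -44*(83 - 112) = -44*(-29) = -2*(-638) = 1276)
(15*149 + X)/(33158 + u(151)) = (15*149 + 1276)/(33158 - ⅓) = (2235 + 1276)/(99473/3) = 3511*(3/99473) = 10533/99473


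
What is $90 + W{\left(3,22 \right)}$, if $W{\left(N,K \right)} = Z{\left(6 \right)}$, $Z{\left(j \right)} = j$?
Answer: $96$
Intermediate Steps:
$W{\left(N,K \right)} = 6$
$90 + W{\left(3,22 \right)} = 90 + 6 = 96$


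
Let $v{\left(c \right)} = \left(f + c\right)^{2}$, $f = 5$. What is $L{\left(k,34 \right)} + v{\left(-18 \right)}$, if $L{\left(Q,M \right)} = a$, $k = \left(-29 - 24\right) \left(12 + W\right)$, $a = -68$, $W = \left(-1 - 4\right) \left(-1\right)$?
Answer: $101$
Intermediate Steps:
$v{\left(c \right)} = \left(5 + c\right)^{2}$
$W = 5$ ($W = \left(-5\right) \left(-1\right) = 5$)
$k = -901$ ($k = \left(-29 - 24\right) \left(12 + 5\right) = \left(-53\right) 17 = -901$)
$L{\left(Q,M \right)} = -68$
$L{\left(k,34 \right)} + v{\left(-18 \right)} = -68 + \left(5 - 18\right)^{2} = -68 + \left(-13\right)^{2} = -68 + 169 = 101$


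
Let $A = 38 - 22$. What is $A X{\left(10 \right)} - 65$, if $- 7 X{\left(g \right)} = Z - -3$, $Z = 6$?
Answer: $- \frac{599}{7} \approx -85.571$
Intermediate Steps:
$A = 16$
$X{\left(g \right)} = - \frac{9}{7}$ ($X{\left(g \right)} = - \frac{6 - -3}{7} = - \frac{6 + 3}{7} = \left(- \frac{1}{7}\right) 9 = - \frac{9}{7}$)
$A X{\left(10 \right)} - 65 = 16 \left(- \frac{9}{7}\right) - 65 = - \frac{144}{7} - 65 = - \frac{599}{7}$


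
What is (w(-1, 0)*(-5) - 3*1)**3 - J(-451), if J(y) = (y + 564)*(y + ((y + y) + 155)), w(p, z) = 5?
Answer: 113422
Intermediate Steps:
J(y) = (155 + 3*y)*(564 + y) (J(y) = (564 + y)*(y + (2*y + 155)) = (564 + y)*(y + (155 + 2*y)) = (564 + y)*(155 + 3*y) = (155 + 3*y)*(564 + y))
(w(-1, 0)*(-5) - 3*1)**3 - J(-451) = (5*(-5) - 3*1)**3 - (87420 + 3*(-451)**2 + 1847*(-451)) = (-25 - 3)**3 - (87420 + 3*203401 - 832997) = (-28)**3 - (87420 + 610203 - 832997) = -21952 - 1*(-135374) = -21952 + 135374 = 113422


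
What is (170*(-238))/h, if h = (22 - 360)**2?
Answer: -10115/28561 ≈ -0.35415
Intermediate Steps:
h = 114244 (h = (-338)**2 = 114244)
(170*(-238))/h = (170*(-238))/114244 = -40460*1/114244 = -10115/28561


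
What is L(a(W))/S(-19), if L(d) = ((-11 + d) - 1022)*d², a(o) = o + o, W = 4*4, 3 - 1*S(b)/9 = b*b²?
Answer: -512512/30879 ≈ -16.597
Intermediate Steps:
S(b) = 27 - 9*b³ (S(b) = 27 - 9*b*b² = 27 - 9*b³)
W = 16
a(o) = 2*o
L(d) = d²*(-1033 + d) (L(d) = (-1033 + d)*d² = d²*(-1033 + d))
L(a(W))/S(-19) = ((2*16)²*(-1033 + 2*16))/(27 - 9*(-19)³) = (32²*(-1033 + 32))/(27 - 9*(-6859)) = (1024*(-1001))/(27 + 61731) = -1025024/61758 = -1025024*1/61758 = -512512/30879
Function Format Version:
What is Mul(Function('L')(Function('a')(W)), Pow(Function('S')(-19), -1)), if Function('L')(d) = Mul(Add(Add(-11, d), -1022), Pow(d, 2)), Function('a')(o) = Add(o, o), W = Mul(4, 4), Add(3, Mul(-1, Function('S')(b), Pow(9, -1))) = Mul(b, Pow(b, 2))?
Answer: Rational(-512512, 30879) ≈ -16.597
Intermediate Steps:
Function('S')(b) = Add(27, Mul(-9, Pow(b, 3))) (Function('S')(b) = Add(27, Mul(-9, Mul(b, Pow(b, 2)))) = Add(27, Mul(-9, Pow(b, 3))))
W = 16
Function('a')(o) = Mul(2, o)
Function('L')(d) = Mul(Pow(d, 2), Add(-1033, d)) (Function('L')(d) = Mul(Add(-1033, d), Pow(d, 2)) = Mul(Pow(d, 2), Add(-1033, d)))
Mul(Function('L')(Function('a')(W)), Pow(Function('S')(-19), -1)) = Mul(Mul(Pow(Mul(2, 16), 2), Add(-1033, Mul(2, 16))), Pow(Add(27, Mul(-9, Pow(-19, 3))), -1)) = Mul(Mul(Pow(32, 2), Add(-1033, 32)), Pow(Add(27, Mul(-9, -6859)), -1)) = Mul(Mul(1024, -1001), Pow(Add(27, 61731), -1)) = Mul(-1025024, Pow(61758, -1)) = Mul(-1025024, Rational(1, 61758)) = Rational(-512512, 30879)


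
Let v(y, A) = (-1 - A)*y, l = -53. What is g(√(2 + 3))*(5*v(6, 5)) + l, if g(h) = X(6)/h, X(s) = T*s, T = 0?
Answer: -53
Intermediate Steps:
X(s) = 0 (X(s) = 0*s = 0)
v(y, A) = y*(-1 - A)
g(h) = 0 (g(h) = 0/h = 0)
g(√(2 + 3))*(5*v(6, 5)) + l = 0*(5*(-1*6*(1 + 5))) - 53 = 0*(5*(-1*6*6)) - 53 = 0*(5*(-36)) - 53 = 0*(-180) - 53 = 0 - 53 = -53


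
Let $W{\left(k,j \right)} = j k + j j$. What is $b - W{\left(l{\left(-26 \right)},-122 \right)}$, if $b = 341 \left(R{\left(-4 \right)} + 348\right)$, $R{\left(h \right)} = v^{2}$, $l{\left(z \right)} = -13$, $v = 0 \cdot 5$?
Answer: $102198$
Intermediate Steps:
$v = 0$
$R{\left(h \right)} = 0$ ($R{\left(h \right)} = 0^{2} = 0$)
$W{\left(k,j \right)} = j^{2} + j k$ ($W{\left(k,j \right)} = j k + j^{2} = j^{2} + j k$)
$b = 118668$ ($b = 341 \left(0 + 348\right) = 341 \cdot 348 = 118668$)
$b - W{\left(l{\left(-26 \right)},-122 \right)} = 118668 - - 122 \left(-122 - 13\right) = 118668 - \left(-122\right) \left(-135\right) = 118668 - 16470 = 102198$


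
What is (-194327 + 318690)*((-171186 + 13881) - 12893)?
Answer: -21166333874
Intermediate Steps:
(-194327 + 318690)*((-171186 + 13881) - 12893) = 124363*(-157305 - 12893) = 124363*(-170198) = -21166333874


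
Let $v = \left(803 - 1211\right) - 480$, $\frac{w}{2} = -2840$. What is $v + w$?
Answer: $-6568$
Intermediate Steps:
$w = -5680$ ($w = 2 \left(-2840\right) = -5680$)
$v = -888$ ($v = -408 - 480 = -888$)
$v + w = -888 - 5680 = -6568$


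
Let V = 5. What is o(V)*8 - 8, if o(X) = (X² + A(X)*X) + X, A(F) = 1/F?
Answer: 240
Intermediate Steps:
o(X) = 1 + X + X² (o(X) = (X² + X/X) + X = (X² + 1) + X = (1 + X²) + X = 1 + X + X²)
o(V)*8 - 8 = (1 + 5*(1 + 5))*8 - 8 = (1 + 5*6)*8 - 8 = (1 + 30)*8 - 8 = 31*8 - 8 = 248 - 8 = 240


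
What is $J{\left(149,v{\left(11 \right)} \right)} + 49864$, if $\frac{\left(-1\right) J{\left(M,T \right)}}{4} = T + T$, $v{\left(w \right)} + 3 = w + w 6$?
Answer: $49272$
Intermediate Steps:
$v{\left(w \right)} = -3 + 7 w$ ($v{\left(w \right)} = -3 + \left(w + w 6\right) = -3 + \left(w + 6 w\right) = -3 + 7 w$)
$J{\left(M,T \right)} = - 8 T$ ($J{\left(M,T \right)} = - 4 \left(T + T\right) = - 4 \cdot 2 T = - 8 T$)
$J{\left(149,v{\left(11 \right)} \right)} + 49864 = - 8 \left(-3 + 7 \cdot 11\right) + 49864 = - 8 \left(-3 + 77\right) + 49864 = \left(-8\right) 74 + 49864 = -592 + 49864 = 49272$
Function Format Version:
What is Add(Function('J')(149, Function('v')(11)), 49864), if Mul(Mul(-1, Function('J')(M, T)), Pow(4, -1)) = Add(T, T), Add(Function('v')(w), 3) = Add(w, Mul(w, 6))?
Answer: 49272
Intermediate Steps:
Function('v')(w) = Add(-3, Mul(7, w)) (Function('v')(w) = Add(-3, Add(w, Mul(w, 6))) = Add(-3, Add(w, Mul(6, w))) = Add(-3, Mul(7, w)))
Function('J')(M, T) = Mul(-8, T) (Function('J')(M, T) = Mul(-4, Add(T, T)) = Mul(-4, Mul(2, T)) = Mul(-8, T))
Add(Function('J')(149, Function('v')(11)), 49864) = Add(Mul(-8, Add(-3, Mul(7, 11))), 49864) = Add(Mul(-8, Add(-3, 77)), 49864) = Add(Mul(-8, 74), 49864) = Add(-592, 49864) = 49272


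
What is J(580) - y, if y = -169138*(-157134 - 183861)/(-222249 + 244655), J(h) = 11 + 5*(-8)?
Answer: -28837931042/11203 ≈ -2.5741e+6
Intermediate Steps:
J(h) = -29 (J(h) = 11 - 40 = -29)
y = 28837606155/11203 (y = -169138/(22406/(-340995)) = -169138/(22406*(-1/340995)) = -169138/(-22406/340995) = -169138*(-340995/22406) = 28837606155/11203 ≈ 2.5741e+6)
J(580) - y = -29 - 1*28837606155/11203 = -29 - 28837606155/11203 = -28837931042/11203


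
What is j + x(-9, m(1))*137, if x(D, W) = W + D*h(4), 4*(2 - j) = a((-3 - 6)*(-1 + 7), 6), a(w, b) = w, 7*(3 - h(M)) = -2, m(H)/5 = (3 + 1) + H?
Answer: -8551/14 ≈ -610.79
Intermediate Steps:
m(H) = 20 + 5*H (m(H) = 5*((3 + 1) + H) = 5*(4 + H) = 20 + 5*H)
h(M) = 23/7 (h(M) = 3 - ⅐*(-2) = 3 + 2/7 = 23/7)
j = 31/2 (j = 2 - (-3 - 6)*(-1 + 7)/4 = 2 - (-9)*6/4 = 2 - ¼*(-54) = 2 + 27/2 = 31/2 ≈ 15.500)
x(D, W) = W + 23*D/7 (x(D, W) = W + D*(23/7) = W + 23*D/7)
j + x(-9, m(1))*137 = 31/2 + ((20 + 5*1) + (23/7)*(-9))*137 = 31/2 + ((20 + 5) - 207/7)*137 = 31/2 + (25 - 207/7)*137 = 31/2 - 32/7*137 = 31/2 - 4384/7 = -8551/14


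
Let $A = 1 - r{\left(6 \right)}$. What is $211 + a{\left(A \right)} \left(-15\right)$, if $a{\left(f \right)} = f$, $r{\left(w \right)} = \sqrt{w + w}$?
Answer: $196 + 30 \sqrt{3} \approx 247.96$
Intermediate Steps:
$r{\left(w \right)} = \sqrt{2} \sqrt{w}$ ($r{\left(w \right)} = \sqrt{2 w} = \sqrt{2} \sqrt{w}$)
$A = 1 - 2 \sqrt{3}$ ($A = 1 - \sqrt{2} \sqrt{6} = 1 - 2 \sqrt{3} \approx -2.4641$)
$211 + a{\left(A \right)} \left(-15\right) = 211 + \left(1 - 2 \sqrt{3}\right) \left(-15\right) = 211 - \left(15 - 30 \sqrt{3}\right) = 196 + 30 \sqrt{3}$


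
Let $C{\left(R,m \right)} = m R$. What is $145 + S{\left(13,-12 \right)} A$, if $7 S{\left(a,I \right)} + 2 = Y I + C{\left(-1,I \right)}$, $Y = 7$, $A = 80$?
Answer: $- \frac{4905}{7} \approx -700.71$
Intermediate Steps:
$C{\left(R,m \right)} = R m$
$S{\left(a,I \right)} = - \frac{2}{7} + \frac{6 I}{7}$ ($S{\left(a,I \right)} = - \frac{2}{7} + \frac{7 I - I}{7} = - \frac{2}{7} + \frac{6 I}{7}$)
$145 + S{\left(13,-12 \right)} A = 145 + \left(- \frac{2}{7} + \frac{6}{7} \left(-12\right)\right) 80 = 145 + \left(- \frac{2}{7} - \frac{72}{7}\right) 80 = 145 - \frac{5920}{7} = - \frac{4905}{7}$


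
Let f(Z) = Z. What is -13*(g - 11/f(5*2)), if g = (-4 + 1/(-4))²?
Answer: -17641/80 ≈ -220.51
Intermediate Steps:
g = 289/16 (g = (-4 - ¼)² = (-17/4)² = 289/16 ≈ 18.063)
-13*(g - 11/f(5*2)) = -13*(289/16 - 11/(5*2)) = -13*(289/16 - 11/10) = -13*1357/80 = -17641/80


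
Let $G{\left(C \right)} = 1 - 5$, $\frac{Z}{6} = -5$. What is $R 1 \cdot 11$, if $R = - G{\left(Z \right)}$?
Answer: $44$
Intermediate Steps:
$Z = -30$ ($Z = 6 \left(-5\right) = -30$)
$G{\left(C \right)} = -4$
$R = 4$ ($R = \left(-1\right) \left(-4\right) = 4$)
$R 1 \cdot 11 = 4 \cdot 1 \cdot 11 = 4 \cdot 11 = 44$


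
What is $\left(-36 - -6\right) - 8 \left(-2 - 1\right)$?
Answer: $-6$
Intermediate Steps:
$\left(-36 - -6\right) - 8 \left(-2 - 1\right) = \left(-36 + 6\right) - 8 \left(-3\right) = -30 - -24 = -30 + 24 = -6$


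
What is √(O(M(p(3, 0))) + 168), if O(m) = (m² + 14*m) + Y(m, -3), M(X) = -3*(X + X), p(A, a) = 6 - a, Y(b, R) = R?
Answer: √957 ≈ 30.935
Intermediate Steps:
M(X) = -6*X
O(m) = -3 + m² + 14*m (O(m) = (m² + 14*m) - 3 = -3 + m² + 14*m)
√(O(M(p(3, 0))) + 168) = √((-3 + (-6*(6 - 1*0))² + 14*(-6*(6 - 1*0))) + 168) = √((-3 + (-6*(6 + 0))² + 14*(-6*(6 + 0))) + 168) = √((-3 + (-6*6)² + 14*(-6*6)) + 168) = √((-3 + (-36)² + 14*(-36)) + 168) = √((-3 + 1296 - 504) + 168) = √(789 + 168) = √957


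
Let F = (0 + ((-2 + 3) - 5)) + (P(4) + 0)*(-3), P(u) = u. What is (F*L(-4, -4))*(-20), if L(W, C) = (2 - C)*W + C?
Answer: -8960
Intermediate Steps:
L(W, C) = C + W*(2 - C) (L(W, C) = W*(2 - C) + C = C + W*(2 - C))
F = -16 (F = (0 + ((-2 + 3) - 5)) + (4 + 0)*(-3) = (0 + (1 - 5)) + 4*(-3) = (0 - 4) - 12 = -4 - 12 = -16)
(F*L(-4, -4))*(-20) = -16*(-4 + 2*(-4) - 1*(-4)*(-4))*(-20) = -16*(-4 - 8 - 16)*(-20) = -16*(-28)*(-20) = 448*(-20) = -8960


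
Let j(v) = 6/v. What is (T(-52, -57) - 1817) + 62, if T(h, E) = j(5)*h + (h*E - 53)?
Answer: 5468/5 ≈ 1093.6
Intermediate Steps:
T(h, E) = -53 + 6*h/5 + E*h (T(h, E) = (6/5)*h + (h*E - 53) = (6*(⅕))*h + (E*h - 53) = 6*h/5 + (-53 + E*h) = -53 + 6*h/5 + E*h)
(T(-52, -57) - 1817) + 62 = ((-53 + (6/5)*(-52) - 57*(-52)) - 1817) + 62 = ((-53 - 312/5 + 2964) - 1817) + 62 = (14243/5 - 1817) + 62 = 5158/5 + 62 = 5468/5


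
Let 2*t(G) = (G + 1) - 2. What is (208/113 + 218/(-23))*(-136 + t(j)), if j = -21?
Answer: 2917950/2599 ≈ 1122.7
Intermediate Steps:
t(G) = -½ + G/2 (t(G) = ((G + 1) - 2)/2 = ((1 + G) - 2)/2 = (-1 + G)/2 = -½ + G/2)
(208/113 + 218/(-23))*(-136 + t(j)) = (208/113 + 218/(-23))*(-136 + (-½ + (½)*(-21))) = (208*(1/113) + 218*(-1/23))*(-136 + (-½ - 21/2)) = (208/113 - 218/23)*(-136 - 11) = -19850/2599*(-147) = 2917950/2599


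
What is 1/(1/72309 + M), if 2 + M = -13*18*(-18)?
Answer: 72309/304420891 ≈ 0.00023753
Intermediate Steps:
M = 4210 (M = -2 - 13*18*(-18) = -2 - 234*(-18) = -2 + 4212 = 4210)
1/(1/72309 + M) = 1/(1/72309 + 4210) = 1/(304420891/72309) = 72309/304420891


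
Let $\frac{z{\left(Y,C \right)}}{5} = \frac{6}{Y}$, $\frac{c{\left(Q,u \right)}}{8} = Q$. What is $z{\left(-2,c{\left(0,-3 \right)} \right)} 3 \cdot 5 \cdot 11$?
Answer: $-2475$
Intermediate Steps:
$c{\left(Q,u \right)} = 8 Q$
$z{\left(Y,C \right)} = \frac{30}{Y}$ ($z{\left(Y,C \right)} = 5 \frac{6}{Y} = \frac{30}{Y}$)
$z{\left(-2,c{\left(0,-3 \right)} \right)} 3 \cdot 5 \cdot 11 = \frac{30}{-2} \cdot 3 \cdot 5 \cdot 11 = 30 \left(- \frac{1}{2}\right) 15 \cdot 11 = \left(-15\right) 15 \cdot 11 = \left(-225\right) 11 = -2475$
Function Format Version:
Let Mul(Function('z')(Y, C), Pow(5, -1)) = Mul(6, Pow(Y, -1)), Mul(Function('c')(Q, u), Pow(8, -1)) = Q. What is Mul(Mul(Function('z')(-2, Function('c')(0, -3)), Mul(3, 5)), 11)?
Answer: -2475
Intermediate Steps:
Function('c')(Q, u) = Mul(8, Q)
Function('z')(Y, C) = Mul(30, Pow(Y, -1)) (Function('z')(Y, C) = Mul(5, Mul(6, Pow(Y, -1))) = Mul(30, Pow(Y, -1)))
Mul(Mul(Function('z')(-2, Function('c')(0, -3)), Mul(3, 5)), 11) = Mul(Mul(Mul(30, Pow(-2, -1)), Mul(3, 5)), 11) = Mul(Mul(Mul(30, Rational(-1, 2)), 15), 11) = Mul(Mul(-15, 15), 11) = Mul(-225, 11) = -2475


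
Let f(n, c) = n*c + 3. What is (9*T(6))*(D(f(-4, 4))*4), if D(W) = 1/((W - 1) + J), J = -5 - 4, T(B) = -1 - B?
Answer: 252/23 ≈ 10.957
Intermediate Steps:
f(n, c) = 3 + c*n (f(n, c) = c*n + 3 = 3 + c*n)
J = -9
D(W) = 1/(-10 + W) (D(W) = 1/((W - 1) - 9) = 1/((-1 + W) - 9) = 1/(-10 + W))
(9*T(6))*(D(f(-4, 4))*4) = (9*(-1 - 1*6))*(4/(-10 + (3 + 4*(-4)))) = (9*(-1 - 6))*(4/(-10 + (3 - 16))) = (9*(-7))*(4/(-10 - 13)) = -63*4/(-23) = -(-63)*4/23 = -63*(-4/23) = 252/23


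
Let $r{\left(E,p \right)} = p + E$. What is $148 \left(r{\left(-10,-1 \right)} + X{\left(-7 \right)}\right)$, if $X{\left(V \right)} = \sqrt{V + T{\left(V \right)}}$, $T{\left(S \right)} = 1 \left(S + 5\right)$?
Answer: $-1628 + 444 i \approx -1628.0 + 444.0 i$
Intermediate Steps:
$r{\left(E,p \right)} = E + p$
$T{\left(S \right)} = 5 + S$ ($T{\left(S \right)} = 1 \left(5 + S\right) = 5 + S$)
$X{\left(V \right)} = \sqrt{5 + 2 V}$ ($X{\left(V \right)} = \sqrt{V + \left(5 + V\right)} = \sqrt{5 + 2 V}$)
$148 \left(r{\left(-10,-1 \right)} + X{\left(-7 \right)}\right) = 148 \left(\left(-10 - 1\right) + \sqrt{5 + 2 \left(-7\right)}\right) = 148 \left(-11 + \sqrt{5 - 14}\right) = 148 \left(-11 + \sqrt{-9}\right) = 148 \left(-11 + 3 i\right) = -1628 + 444 i$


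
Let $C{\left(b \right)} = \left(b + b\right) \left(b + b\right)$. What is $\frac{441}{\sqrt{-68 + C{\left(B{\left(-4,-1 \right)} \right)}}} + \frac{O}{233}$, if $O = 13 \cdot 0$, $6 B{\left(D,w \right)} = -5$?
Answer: $- \frac{1323 i \sqrt{587}}{587} \approx - 54.606 i$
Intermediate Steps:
$B{\left(D,w \right)} = - \frac{5}{6}$ ($B{\left(D,w \right)} = \frac{1}{6} \left(-5\right) = - \frac{5}{6}$)
$C{\left(b \right)} = 4 b^{2}$ ($C{\left(b \right)} = 2 b 2 b = 4 b^{2}$)
$O = 0$
$\frac{441}{\sqrt{-68 + C{\left(B{\left(-4,-1 \right)} \right)}}} + \frac{O}{233} = \frac{441}{\sqrt{-68 + 4 \left(- \frac{5}{6}\right)^{2}}} + \frac{0}{233} = \frac{441}{\sqrt{-68 + 4 \cdot \frac{25}{36}}} + 0 \cdot \frac{1}{233} = \frac{441}{\sqrt{-68 + \frac{25}{9}}} + 0 = \frac{441}{\sqrt{- \frac{587}{9}}} + 0 = \frac{441}{\frac{1}{3} i \sqrt{587}} + 0 = 441 \left(- \frac{3 i \sqrt{587}}{587}\right) + 0 = - \frac{1323 i \sqrt{587}}{587} + 0 = - \frac{1323 i \sqrt{587}}{587}$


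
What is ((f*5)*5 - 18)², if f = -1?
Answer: 1849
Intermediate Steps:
((f*5)*5 - 18)² = (-1*5*5 - 18)² = (-5*5 - 18)² = (-25 - 18)² = (-43)² = 1849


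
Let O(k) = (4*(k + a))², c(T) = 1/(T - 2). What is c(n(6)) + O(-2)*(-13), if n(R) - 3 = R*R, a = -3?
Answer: -192399/37 ≈ -5200.0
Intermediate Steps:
n(R) = 3 + R² (n(R) = 3 + R*R = 3 + R²)
c(T) = 1/(-2 + T)
O(k) = (-12 + 4*k)² (O(k) = (4*(k - 3))² = (4*(-3 + k))² = (-12 + 4*k)²)
c(n(6)) + O(-2)*(-13) = 1/(-2 + (3 + 6²)) + (16*(-3 - 2)²)*(-13) = 1/(-2 + (3 + 36)) + (16*(-5)²)*(-13) = 1/(-2 + 39) + (16*25)*(-13) = 1/37 + 400*(-13) = 1/37 - 5200 = -192399/37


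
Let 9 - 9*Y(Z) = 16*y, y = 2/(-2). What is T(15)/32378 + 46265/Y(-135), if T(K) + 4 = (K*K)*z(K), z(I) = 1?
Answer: 2696343811/161890 ≈ 16655.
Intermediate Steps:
y = -1 (y = 2*(-1/2) = -1)
T(K) = -4 + K**2 (T(K) = -4 + (K*K)*1 = -4 + K**2*1 = -4 + K**2)
Y(Z) = 25/9 (Y(Z) = 1 - 16*(-1)/9 = 1 - 1/9*(-16) = 1 + 16/9 = 25/9)
T(15)/32378 + 46265/Y(-135) = (-4 + 15**2)/32378 + 46265/(25/9) = (-4 + 225)*(1/32378) + 46265*(9/25) = 221*(1/32378) + 83277/5 = 221/32378 + 83277/5 = 2696343811/161890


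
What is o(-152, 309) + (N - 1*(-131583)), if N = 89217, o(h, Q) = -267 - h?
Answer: 220685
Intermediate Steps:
o(-152, 309) + (N - 1*(-131583)) = (-267 - 1*(-152)) + (89217 - 1*(-131583)) = (-267 + 152) + (89217 + 131583) = -115 + 220800 = 220685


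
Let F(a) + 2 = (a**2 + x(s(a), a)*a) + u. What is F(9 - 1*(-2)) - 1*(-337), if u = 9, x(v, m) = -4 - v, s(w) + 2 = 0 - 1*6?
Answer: 509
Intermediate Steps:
s(w) = -8 (s(w) = -2 + (0 - 1*6) = -2 + (0 - 6) = -2 - 6 = -8)
F(a) = 7 + a**2 + 4*a (F(a) = -2 + ((a**2 + (-4 - 1*(-8))*a) + 9) = -2 + ((a**2 + (-4 + 8)*a) + 9) = -2 + ((a**2 + 4*a) + 9) = -2 + (9 + a**2 + 4*a) = 7 + a**2 + 4*a)
F(9 - 1*(-2)) - 1*(-337) = (7 + (9 - 1*(-2))**2 + 4*(9 - 1*(-2))) - 1*(-337) = (7 + (9 + 2)**2 + 4*(9 + 2)) + 337 = (7 + 11**2 + 4*11) + 337 = (7 + 121 + 44) + 337 = 172 + 337 = 509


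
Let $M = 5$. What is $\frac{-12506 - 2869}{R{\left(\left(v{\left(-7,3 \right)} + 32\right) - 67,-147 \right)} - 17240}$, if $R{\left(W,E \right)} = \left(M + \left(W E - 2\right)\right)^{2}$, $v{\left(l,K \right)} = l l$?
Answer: $- \frac{3075}{841157} \approx -0.0036557$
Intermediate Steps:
$v{\left(l,K \right)} = l^{2}$
$R{\left(W,E \right)} = \left(3 + E W\right)^{2}$ ($R{\left(W,E \right)} = \left(5 + \left(W E - 2\right)\right)^{2} = \left(5 + \left(E W - 2\right)\right)^{2} = \left(5 + \left(-2 + E W\right)\right)^{2} = \left(3 + E W\right)^{2}$)
$\frac{-12506 - 2869}{R{\left(\left(v{\left(-7,3 \right)} + 32\right) - 67,-147 \right)} - 17240} = \frac{-12506 - 2869}{\left(3 - 147 \left(\left(\left(-7\right)^{2} + 32\right) - 67\right)\right)^{2} - 17240} = - \frac{15375}{\left(3 - 147 \left(\left(49 + 32\right) - 67\right)\right)^{2} - 17240} = - \frac{15375}{\left(3 - 147 \left(81 - 67\right)\right)^{2} - 17240} = - \frac{15375}{\left(3 - 2058\right)^{2} - 17240} = - \frac{15375}{\left(-2055\right)^{2} - 17240} = - \frac{15375}{4223025 - 17240} = - \frac{15375}{4205785} = \left(-15375\right) \frac{1}{4205785} = - \frac{3075}{841157}$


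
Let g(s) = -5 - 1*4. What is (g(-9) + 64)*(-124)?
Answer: -6820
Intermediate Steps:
g(s) = -9 (g(s) = -5 - 4 = -9)
(g(-9) + 64)*(-124) = (-9 + 64)*(-124) = 55*(-124) = -6820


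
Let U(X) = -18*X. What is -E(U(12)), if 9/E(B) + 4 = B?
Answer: 9/220 ≈ 0.040909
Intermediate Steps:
E(B) = 9/(-4 + B)
-E(U(12)) = -9/(-4 - 18*12) = -9/(-4 - 216) = -9/(-220) = -9*(-1)/220 = -1*(-9/220) = 9/220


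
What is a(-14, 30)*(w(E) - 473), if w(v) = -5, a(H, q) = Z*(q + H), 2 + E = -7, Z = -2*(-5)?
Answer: -76480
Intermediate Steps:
Z = 10
E = -9 (E = -2 - 7 = -9)
a(H, q) = 10*H + 10*q (a(H, q) = 10*(q + H) = 10*(H + q) = 10*H + 10*q)
a(-14, 30)*(w(E) - 473) = (10*(-14) + 10*30)*(-5 - 473) = (-140 + 300)*(-478) = 160*(-478) = -76480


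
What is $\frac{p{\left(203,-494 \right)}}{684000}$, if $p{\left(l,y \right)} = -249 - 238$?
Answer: $- \frac{487}{684000} \approx -0.00071199$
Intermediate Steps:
$p{\left(l,y \right)} = -487$ ($p{\left(l,y \right)} = -249 - 238 = -487$)
$\frac{p{\left(203,-494 \right)}}{684000} = - \frac{487}{684000}$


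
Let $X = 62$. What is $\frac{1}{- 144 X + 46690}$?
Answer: $\frac{1}{37762} \approx 2.6482 \cdot 10^{-5}$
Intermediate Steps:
$\frac{1}{- 144 X + 46690} = \frac{1}{\left(-144\right) 62 + 46690} = \frac{1}{-8928 + 46690} = \frac{1}{37762}$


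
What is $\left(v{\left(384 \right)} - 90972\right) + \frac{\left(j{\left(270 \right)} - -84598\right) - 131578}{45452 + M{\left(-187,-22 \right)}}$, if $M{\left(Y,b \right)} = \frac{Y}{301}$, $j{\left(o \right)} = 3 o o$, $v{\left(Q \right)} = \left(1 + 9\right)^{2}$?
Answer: $- \frac{248631175312}{2736173} \approx -90868.0$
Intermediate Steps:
$v{\left(Q \right)} = 100$ ($v{\left(Q \right)} = 10^{2} = 100$)
$j{\left(o \right)} = 3 o^{2}$
$M{\left(Y,b \right)} = \frac{Y}{301}$ ($M{\left(Y,b \right)} = Y \frac{1}{301} = \frac{Y}{301}$)
$\left(v{\left(384 \right)} - 90972\right) + \frac{\left(j{\left(270 \right)} - -84598\right) - 131578}{45452 + M{\left(-187,-22 \right)}} = \left(100 - 90972\right) + \frac{\left(3 \cdot 270^{2} - -84598\right) - 131578}{45452 + \frac{1}{301} \left(-187\right)} = -90872 + \frac{\left(3 \cdot 72900 + 84598\right) - 131578}{45452 - \frac{187}{301}} = -90872 + \frac{\left(218700 + 84598\right) - 131578}{\frac{13680865}{301}} = -90872 + \left(303298 - 131578\right) \frac{301}{13680865} = -90872 + 171720 \cdot \frac{301}{13680865} = -90872 + \frac{10337544}{2736173} = - \frac{248631175312}{2736173}$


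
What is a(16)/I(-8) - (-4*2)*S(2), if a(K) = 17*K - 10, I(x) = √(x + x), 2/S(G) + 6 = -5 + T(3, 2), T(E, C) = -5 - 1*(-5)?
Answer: -16/11 - 131*I/2 ≈ -1.4545 - 65.5*I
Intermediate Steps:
T(E, C) = 0 (T(E, C) = -5 + 5 = 0)
S(G) = -2/11 (S(G) = 2/(-6 + (-5 + 0)) = 2/(-6 - 5) = 2/(-11) = 2*(-1/11) = -2/11)
I(x) = √2*√x (I(x) = √(2*x) = √2*√x)
a(K) = -10 + 17*K
a(16)/I(-8) - (-4*2)*S(2) = (-10 + 17*16)/((√2*√(-8))) - (-4*2)*(-2)/11 = (-10 + 272)/((√2*(2*I*√2))) - (-8)*(-2)/11 = 262/((4*I)) - 1*16/11 = 262*(-I/4) - 16/11 = -131*I/2 - 16/11 = -16/11 - 131*I/2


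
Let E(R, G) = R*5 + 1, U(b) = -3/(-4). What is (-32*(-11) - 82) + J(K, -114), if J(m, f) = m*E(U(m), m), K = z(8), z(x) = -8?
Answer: 232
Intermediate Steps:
U(b) = 3/4 (U(b) = -3*(-1/4) = 3/4)
K = -8
E(R, G) = 1 + 5*R (E(R, G) = 5*R + 1 = 1 + 5*R)
J(m, f) = 19*m/4 (J(m, f) = m*(1 + 5*(3/4)) = m*(1 + 15/4) = m*(19/4) = 19*m/4)
(-32*(-11) - 82) + J(K, -114) = (-32*(-11) - 82) + (19/4)*(-8) = (352 - 82) - 38 = 270 - 38 = 232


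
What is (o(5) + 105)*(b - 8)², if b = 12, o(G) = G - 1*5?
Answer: 1680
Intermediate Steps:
o(G) = -5 + G (o(G) = G - 5 = -5 + G)
(o(5) + 105)*(b - 8)² = ((-5 + 5) + 105)*(12 - 8)² = (0 + 105)*4² = 105*16 = 1680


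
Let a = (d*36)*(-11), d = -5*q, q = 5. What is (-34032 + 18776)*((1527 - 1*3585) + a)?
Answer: -119637552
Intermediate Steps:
d = -25 (d = -5*5 = -25)
a = 9900 (a = -25*36*(-11) = -900*(-11) = 9900)
(-34032 + 18776)*((1527 - 1*3585) + a) = (-34032 + 18776)*((1527 - 1*3585) + 9900) = -15256*((1527 - 3585) + 9900) = -15256*(-2058 + 9900) = -15256*7842 = -119637552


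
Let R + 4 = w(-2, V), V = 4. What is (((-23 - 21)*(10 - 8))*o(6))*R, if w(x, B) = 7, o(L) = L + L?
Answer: -3168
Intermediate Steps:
o(L) = 2*L
R = 3 (R = -4 + 7 = 3)
(((-23 - 21)*(10 - 8))*o(6))*R = (((-23 - 21)*(10 - 8))*(2*6))*3 = (-44*2*12)*3 = -88*12*3 = -1056*3 = -3168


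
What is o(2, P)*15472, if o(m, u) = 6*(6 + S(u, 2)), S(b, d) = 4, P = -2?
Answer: 928320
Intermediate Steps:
o(m, u) = 60 (o(m, u) = 6*(6 + 4) = 6*10 = 60)
o(2, P)*15472 = 60*15472 = 928320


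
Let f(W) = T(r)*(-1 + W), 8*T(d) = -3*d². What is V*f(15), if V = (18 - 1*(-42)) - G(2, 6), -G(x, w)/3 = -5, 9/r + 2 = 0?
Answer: -76545/16 ≈ -4784.1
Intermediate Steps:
r = -9/2 (r = 9/(-2 + 0) = 9/(-2) = 9*(-½) = -9/2 ≈ -4.5000)
G(x, w) = 15 (G(x, w) = -3*(-5) = 15)
T(d) = -3*d²/8 (T(d) = (-3*d²)/8 = -3*d²/8)
f(W) = 243/32 - 243*W/32 (f(W) = (-3*(-9/2)²/8)*(-1 + W) = (-3/8*81/4)*(-1 + W) = -243*(-1 + W)/32 = 243/32 - 243*W/32)
V = 45 (V = (18 - 1*(-42)) - 1*15 = (18 + 42) - 15 = 60 - 15 = 45)
V*f(15) = 45*(243/32 - 243/32*15) = 45*(243/32 - 3645/32) = 45*(-1701/16) = -76545/16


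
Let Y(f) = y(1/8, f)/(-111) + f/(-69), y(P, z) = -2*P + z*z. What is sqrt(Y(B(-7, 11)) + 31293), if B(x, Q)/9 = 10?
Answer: sqrt(813910745307)/5106 ≈ 176.69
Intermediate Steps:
B(x, Q) = 90 (B(x, Q) = 9*10 = 90)
y(P, z) = z**2 - 2*P (y(P, z) = -2*P + z**2 = z**2 - 2*P)
Y(f) = 1/444 - f/69 - f**2/111 (Y(f) = (f**2 - 2/8)/(-111) + f/(-69) = (f**2 - 2*1/8)*(-1/111) + f*(-1/69) = (f**2 - 1/4)*(-1/111) - f/69 = (-1/4 + f**2)*(-1/111) - f/69 = (1/444 - f**2/111) - f/69 = 1/444 - f/69 - f**2/111)
sqrt(Y(B(-7, 11)) + 31293) = sqrt((1/444 - 1/69*90 - 1/111*90**2) + 31293) = sqrt((1/444 - 30/23 - 1/111*8100) + 31293) = sqrt((1/444 - 30/23 - 2700/37) + 31293) = sqrt(-758497/10212 + 31293) = sqrt(318805619/10212) = sqrt(813910745307)/5106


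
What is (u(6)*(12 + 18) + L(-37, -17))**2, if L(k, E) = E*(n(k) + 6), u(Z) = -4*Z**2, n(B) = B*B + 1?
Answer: 767954944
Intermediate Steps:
n(B) = 1 + B**2 (n(B) = B**2 + 1 = 1 + B**2)
L(k, E) = E*(7 + k**2) (L(k, E) = E*((1 + k**2) + 6) = E*(7 + k**2))
(u(6)*(12 + 18) + L(-37, -17))**2 = ((-4*6**2)*(12 + 18) - 17*(7 + (-37)**2))**2 = (-4*36*30 - 17*(7 + 1369))**2 = (-144*30 - 17*1376)**2 = (-4320 - 23392)**2 = (-27712)**2 = 767954944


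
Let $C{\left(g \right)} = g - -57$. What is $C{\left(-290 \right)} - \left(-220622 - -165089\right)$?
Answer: $55300$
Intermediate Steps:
$C{\left(g \right)} = 57 + g$ ($C{\left(g \right)} = g + 57 = 57 + g$)
$C{\left(-290 \right)} - \left(-220622 - -165089\right) = \left(57 - 290\right) - \left(-220622 - -165089\right) = -233 - \left(-220622 + 165089\right) = -233 - -55533 = -233 + 55533 = 55300$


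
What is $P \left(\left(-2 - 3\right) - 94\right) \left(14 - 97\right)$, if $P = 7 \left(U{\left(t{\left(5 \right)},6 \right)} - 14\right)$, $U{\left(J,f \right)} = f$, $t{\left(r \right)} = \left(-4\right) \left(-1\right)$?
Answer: $-460152$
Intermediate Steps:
$t{\left(r \right)} = 4$
$P = -56$ ($P = 7 \left(6 - 14\right) = 7 \left(-8\right) = -56$)
$P \left(\left(-2 - 3\right) - 94\right) \left(14 - 97\right) = - 56 \left(\left(-2 - 3\right) - 94\right) \left(14 - 97\right) = - 56 \left(-5 - 94\right) \left(-83\right) = - 56 \left(\left(-99\right) \left(-83\right)\right) = \left(-56\right) 8217 = -460152$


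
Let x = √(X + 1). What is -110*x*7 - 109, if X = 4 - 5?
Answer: -109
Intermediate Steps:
X = -1
x = 0 (x = √(-1 + 1) = √0 = 0)
-110*x*7 - 109 = -0*7 - 109 = -110*0 - 109 = 0 - 109 = -109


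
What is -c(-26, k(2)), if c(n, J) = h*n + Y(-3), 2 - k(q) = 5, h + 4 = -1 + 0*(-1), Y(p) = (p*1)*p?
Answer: -139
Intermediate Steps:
Y(p) = p² (Y(p) = p*p = p²)
h = -5 (h = -4 + (-1 + 0*(-1)) = -4 + (-1 + 0) = -4 - 1 = -5)
k(q) = -3 (k(q) = 2 - 1*5 = 2 - 5 = -3)
c(n, J) = 9 - 5*n (c(n, J) = -5*n + (-3)² = -5*n + 9 = 9 - 5*n)
-c(-26, k(2)) = -(9 - 5*(-26)) = -(9 + 130) = -1*139 = -139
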